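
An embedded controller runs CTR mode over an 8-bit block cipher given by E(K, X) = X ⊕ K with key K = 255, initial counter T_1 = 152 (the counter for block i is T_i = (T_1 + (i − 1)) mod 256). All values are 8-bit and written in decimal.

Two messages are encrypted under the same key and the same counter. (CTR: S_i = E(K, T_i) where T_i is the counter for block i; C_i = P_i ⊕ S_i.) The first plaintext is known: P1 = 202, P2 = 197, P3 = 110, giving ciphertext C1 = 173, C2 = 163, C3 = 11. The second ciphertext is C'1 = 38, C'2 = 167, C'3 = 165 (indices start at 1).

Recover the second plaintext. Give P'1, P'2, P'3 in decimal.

P'1 = 65, P'2 = 193, P'3 = 192

In CTR with a reused counter, both messages share the same keystream S_i, so C_i ⊕ C'_i = P_i ⊕ P'_i and thus P'_i = P_i ⊕ C_i ⊕ C'_i.
P'1: 202 ⊕ 173 ⊕ 38 = 65.
P'2: 197 ⊕ 163 ⊕ 167 = 193.
P'3: 110 ⊕ 11 ⊕ 165 = 192.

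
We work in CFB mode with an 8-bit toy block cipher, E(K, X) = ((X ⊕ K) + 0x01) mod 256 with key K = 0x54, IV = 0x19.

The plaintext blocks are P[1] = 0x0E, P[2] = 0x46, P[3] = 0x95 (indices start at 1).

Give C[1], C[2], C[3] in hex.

C[1] = 0x40, C[2] = 0x53, C[3] = 0x9D

CFB encryption: C_i = P_i ⊕ E(K, C_{i−1}), with C_{0} = IV.
C[1]: E(K, 0x19) = 0x4E; 0x0E ⊕ 0x4E = 0x40.
C[2]: E(K, 0x40) = 0x15; 0x46 ⊕ 0x15 = 0x53.
C[3]: E(K, 0x53) = 0x08; 0x95 ⊕ 0x08 = 0x9D.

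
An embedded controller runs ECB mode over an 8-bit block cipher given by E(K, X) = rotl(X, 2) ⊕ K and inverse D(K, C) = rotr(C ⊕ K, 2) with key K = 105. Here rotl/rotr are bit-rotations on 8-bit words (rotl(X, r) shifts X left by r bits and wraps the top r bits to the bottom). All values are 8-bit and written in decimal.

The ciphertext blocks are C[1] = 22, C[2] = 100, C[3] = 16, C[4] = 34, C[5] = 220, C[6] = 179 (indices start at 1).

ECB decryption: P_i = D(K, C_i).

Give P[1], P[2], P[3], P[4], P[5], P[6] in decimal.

P[1]: D(K, 22) = 223.
P[2]: D(K, 100) = 67.
P[3]: D(K, 16) = 94.
P[4]: D(K, 34) = 210.
P[5]: D(K, 220) = 109.
P[6]: D(K, 179) = 182.

P[1] = 223, P[2] = 67, P[3] = 94, P[4] = 210, P[5] = 109, P[6] = 182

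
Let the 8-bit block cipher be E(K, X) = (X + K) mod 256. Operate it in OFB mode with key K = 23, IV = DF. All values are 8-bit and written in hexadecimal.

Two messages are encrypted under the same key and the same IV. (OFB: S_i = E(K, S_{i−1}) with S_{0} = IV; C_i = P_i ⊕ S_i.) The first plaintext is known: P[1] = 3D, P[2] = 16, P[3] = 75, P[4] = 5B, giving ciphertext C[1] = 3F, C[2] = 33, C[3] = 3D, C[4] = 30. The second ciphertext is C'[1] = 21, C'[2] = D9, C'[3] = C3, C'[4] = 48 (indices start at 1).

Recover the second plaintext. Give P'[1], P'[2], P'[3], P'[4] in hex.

P'[1] = 23, P'[2] = FC, P'[3] = 8B, P'[4] = 23

In OFB with a reused IV, both messages share the same keystream S_i, so C_i ⊕ C'_i = P_i ⊕ P'_i and thus P'_i = P_i ⊕ C_i ⊕ C'_i.
P'[1]: 3D ⊕ 3F ⊕ 21 = 23.
P'[2]: 16 ⊕ 33 ⊕ D9 = FC.
P'[3]: 75 ⊕ 3D ⊕ C3 = 8B.
P'[4]: 5B ⊕ 30 ⊕ 48 = 23.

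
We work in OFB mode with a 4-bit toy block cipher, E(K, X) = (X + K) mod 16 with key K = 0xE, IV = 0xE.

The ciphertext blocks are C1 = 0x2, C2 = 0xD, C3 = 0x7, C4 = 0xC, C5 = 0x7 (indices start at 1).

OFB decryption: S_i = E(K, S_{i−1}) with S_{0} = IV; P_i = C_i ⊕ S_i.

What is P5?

P1: S = E(K, 0xE) = 0xC; 0x2 ⊕ 0xC = 0xE.
P2: S = E(K, 0xC) = 0xA; 0xD ⊕ 0xA = 0x7.
P3: S = E(K, 0xA) = 0x8; 0x7 ⊕ 0x8 = 0xF.
P4: S = E(K, 0x8) = 0x6; 0xC ⊕ 0x6 = 0xA.
P5: S = E(K, 0x6) = 0x4; 0x7 ⊕ 0x4 = 0x3.

P5 = 0x3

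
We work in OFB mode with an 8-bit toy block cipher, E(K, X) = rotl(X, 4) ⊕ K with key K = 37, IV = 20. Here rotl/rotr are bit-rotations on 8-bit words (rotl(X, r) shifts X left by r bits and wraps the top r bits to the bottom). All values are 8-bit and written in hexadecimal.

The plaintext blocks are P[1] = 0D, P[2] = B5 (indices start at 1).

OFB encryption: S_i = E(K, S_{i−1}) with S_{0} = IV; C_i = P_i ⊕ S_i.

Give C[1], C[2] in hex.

C[1]: S = E(K, 20) = 35; 0D ⊕ 35 = 38.
C[2]: S = E(K, 35) = 64; B5 ⊕ 64 = D1.

C[1] = 38, C[2] = D1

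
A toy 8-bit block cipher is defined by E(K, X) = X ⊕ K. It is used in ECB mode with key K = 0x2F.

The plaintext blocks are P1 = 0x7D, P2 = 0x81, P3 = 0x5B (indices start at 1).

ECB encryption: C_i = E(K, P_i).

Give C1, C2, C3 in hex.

C1: E(K, 0x7D) = 0x52.
C2: E(K, 0x81) = 0xAE.
C3: E(K, 0x5B) = 0x74.

C1 = 0x52, C2 = 0xAE, C3 = 0x74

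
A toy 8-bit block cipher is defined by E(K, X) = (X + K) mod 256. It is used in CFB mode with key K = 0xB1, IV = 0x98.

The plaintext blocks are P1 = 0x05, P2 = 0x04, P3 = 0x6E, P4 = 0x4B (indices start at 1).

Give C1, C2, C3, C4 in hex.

C1 = 0x4C, C2 = 0xF9, C3 = 0xC4, C4 = 0x3E

CFB encryption: C_i = P_i ⊕ E(K, C_{i−1}), with C_{0} = IV.
C1: E(K, 0x98) = 0x49; 0x05 ⊕ 0x49 = 0x4C.
C2: E(K, 0x4C) = 0xFD; 0x04 ⊕ 0xFD = 0xF9.
C3: E(K, 0xF9) = 0xAA; 0x6E ⊕ 0xAA = 0xC4.
C4: E(K, 0xC4) = 0x75; 0x4B ⊕ 0x75 = 0x3E.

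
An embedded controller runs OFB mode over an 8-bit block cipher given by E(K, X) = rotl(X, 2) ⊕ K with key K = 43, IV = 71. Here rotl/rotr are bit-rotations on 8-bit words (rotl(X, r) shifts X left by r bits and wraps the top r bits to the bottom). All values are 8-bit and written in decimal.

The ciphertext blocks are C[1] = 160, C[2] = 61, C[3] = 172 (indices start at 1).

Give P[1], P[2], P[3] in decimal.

OFB decryption: S_i = E(K, S_{i−1}) with S_{0} = IV; P_i = C_i ⊕ S_i.
P[1]: S = E(K, 71) = 54; 160 ⊕ 54 = 150.
P[2]: S = E(K, 54) = 243; 61 ⊕ 243 = 206.
P[3]: S = E(K, 243) = 228; 172 ⊕ 228 = 72.

P[1] = 150, P[2] = 206, P[3] = 72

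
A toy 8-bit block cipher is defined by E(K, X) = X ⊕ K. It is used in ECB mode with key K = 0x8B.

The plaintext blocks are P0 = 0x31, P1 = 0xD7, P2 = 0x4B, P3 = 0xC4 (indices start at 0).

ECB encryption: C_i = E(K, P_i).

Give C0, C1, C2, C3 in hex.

C0: E(K, 0x31) = 0xBA.
C1: E(K, 0xD7) = 0x5C.
C2: E(K, 0x4B) = 0xC0.
C3: E(K, 0xC4) = 0x4F.

C0 = 0xBA, C1 = 0x5C, C2 = 0xC0, C3 = 0x4F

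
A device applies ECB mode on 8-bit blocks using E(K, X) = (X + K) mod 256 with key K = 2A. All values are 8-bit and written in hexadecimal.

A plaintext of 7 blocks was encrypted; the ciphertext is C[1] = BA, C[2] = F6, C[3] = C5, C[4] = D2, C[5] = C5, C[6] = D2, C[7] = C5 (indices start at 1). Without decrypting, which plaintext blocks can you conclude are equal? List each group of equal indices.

ECB encrypts each block independently with the same key, so equal ciphertext blocks imply equal plaintext blocks.
C[3] = C[5] = C[7] = C5, so P[3] = P[5] = P[7].
C[4] = C[6] = D2, so P[4] = P[6].

P[3] = P[5] = P[7]; P[4] = P[6]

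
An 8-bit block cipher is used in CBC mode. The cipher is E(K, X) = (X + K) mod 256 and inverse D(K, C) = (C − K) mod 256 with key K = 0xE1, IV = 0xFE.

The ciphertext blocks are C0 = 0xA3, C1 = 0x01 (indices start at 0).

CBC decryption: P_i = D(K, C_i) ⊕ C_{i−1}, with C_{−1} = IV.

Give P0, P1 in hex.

P0: D(K, 0xA3) = 0xC2; 0xC2 ⊕ 0xFE = 0x3C.
P1: D(K, 0x01) = 0x20; 0x20 ⊕ 0xA3 = 0x83.

P0 = 0x3C, P1 = 0x83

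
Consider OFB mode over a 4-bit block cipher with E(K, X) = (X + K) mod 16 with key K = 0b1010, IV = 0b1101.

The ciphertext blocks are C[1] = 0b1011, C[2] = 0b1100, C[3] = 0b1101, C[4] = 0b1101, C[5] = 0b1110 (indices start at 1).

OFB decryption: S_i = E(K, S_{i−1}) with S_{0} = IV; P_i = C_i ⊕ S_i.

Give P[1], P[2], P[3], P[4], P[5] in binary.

P[1] = 0b1100, P[2] = 0b1101, P[3] = 0b0110, P[4] = 0b1000, P[5] = 0b0001

P[1]: S = E(K, 0b1101) = 0b0111; 0b1011 ⊕ 0b0111 = 0b1100.
P[2]: S = E(K, 0b0111) = 0b0001; 0b1100 ⊕ 0b0001 = 0b1101.
P[3]: S = E(K, 0b0001) = 0b1011; 0b1101 ⊕ 0b1011 = 0b0110.
P[4]: S = E(K, 0b1011) = 0b0101; 0b1101 ⊕ 0b0101 = 0b1000.
P[5]: S = E(K, 0b0101) = 0b1111; 0b1110 ⊕ 0b1111 = 0b0001.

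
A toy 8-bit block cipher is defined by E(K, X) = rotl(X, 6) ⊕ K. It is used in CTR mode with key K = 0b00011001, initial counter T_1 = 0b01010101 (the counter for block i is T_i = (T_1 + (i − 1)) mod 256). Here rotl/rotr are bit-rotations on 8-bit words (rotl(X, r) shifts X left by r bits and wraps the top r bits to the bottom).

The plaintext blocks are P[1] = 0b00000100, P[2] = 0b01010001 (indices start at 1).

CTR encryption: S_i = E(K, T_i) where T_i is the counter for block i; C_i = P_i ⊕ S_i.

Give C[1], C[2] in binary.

C[1] = 0b01001000, C[2] = 0b11011101

C[1]: T = 0b01010101, S = E(K, T) = 0b01001100; 0b00000100 ⊕ 0b01001100 = 0b01001000.
C[2]: T = 0b01010110, S = E(K, T) = 0b10001100; 0b01010001 ⊕ 0b10001100 = 0b11011101.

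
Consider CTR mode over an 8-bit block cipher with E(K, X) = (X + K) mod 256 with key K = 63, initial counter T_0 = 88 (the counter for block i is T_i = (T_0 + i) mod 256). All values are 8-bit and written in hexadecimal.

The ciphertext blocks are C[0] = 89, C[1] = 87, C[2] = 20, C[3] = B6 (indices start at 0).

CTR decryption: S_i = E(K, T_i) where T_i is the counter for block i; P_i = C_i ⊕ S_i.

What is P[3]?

P[3]: T = 8B, S = E(K, T) = EE; B6 ⊕ EE = 58.

P[3] = 58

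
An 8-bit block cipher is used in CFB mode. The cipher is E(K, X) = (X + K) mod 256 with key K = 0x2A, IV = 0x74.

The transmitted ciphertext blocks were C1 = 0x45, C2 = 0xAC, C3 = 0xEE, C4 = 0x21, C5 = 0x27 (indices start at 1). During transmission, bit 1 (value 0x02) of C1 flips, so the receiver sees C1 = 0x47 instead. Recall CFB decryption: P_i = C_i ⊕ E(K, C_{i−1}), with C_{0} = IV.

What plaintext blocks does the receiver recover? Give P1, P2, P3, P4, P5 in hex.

P1 = 0xD9, P2 = 0xDD, P3 = 0x38, P4 = 0x39, P5 = 0x6C

Only C1 changed, to 0x47. In CFB, a change in C_i flips the same bit in P_i and garbles P_{i+1}. Decrypting the received ciphertext:
P1: E(K, 0x74) = 0x9E; 0x47 ⊕ 0x9E = 0xD9.
P2: E(K, 0x47) = 0x71; 0xAC ⊕ 0x71 = 0xDD.
P3: E(K, 0xAC) = 0xD6; 0xEE ⊕ 0xD6 = 0x38.
P4: E(K, 0xEE) = 0x18; 0x21 ⊕ 0x18 = 0x39.
P5: E(K, 0x21) = 0x4B; 0x27 ⊕ 0x4B = 0x6C.
Blocks that differ from the original plaintext: P1, P2.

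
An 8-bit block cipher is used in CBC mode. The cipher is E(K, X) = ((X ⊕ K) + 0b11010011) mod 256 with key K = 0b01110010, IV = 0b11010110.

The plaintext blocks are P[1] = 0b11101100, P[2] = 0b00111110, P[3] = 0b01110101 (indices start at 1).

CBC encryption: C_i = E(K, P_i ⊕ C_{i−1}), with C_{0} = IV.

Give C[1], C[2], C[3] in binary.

C[1] = 0b00011011, C[2] = 0b00101010, C[3] = 0b00000000

C[1]: P[1] ⊕ 0b11010110 = 0b00111010; E(K, 0b00111010) = 0b00011011.
C[2]: P[2] ⊕ 0b00011011 = 0b00100101; E(K, 0b00100101) = 0b00101010.
C[3]: P[3] ⊕ 0b00101010 = 0b01011111; E(K, 0b01011111) = 0b00000000.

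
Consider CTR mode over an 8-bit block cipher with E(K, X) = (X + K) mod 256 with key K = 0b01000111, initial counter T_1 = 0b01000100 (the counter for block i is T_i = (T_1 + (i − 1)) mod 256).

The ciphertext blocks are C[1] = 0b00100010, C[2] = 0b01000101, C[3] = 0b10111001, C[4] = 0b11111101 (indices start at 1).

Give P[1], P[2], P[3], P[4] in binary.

P[1] = 0b10101001, P[2] = 0b11001001, P[3] = 0b00110100, P[4] = 0b01110011

CTR decryption: S_i = E(K, T_i) where T_i is the counter for block i; P_i = C_i ⊕ S_i.
P[1]: T = 0b01000100, S = E(K, T) = 0b10001011; 0b00100010 ⊕ 0b10001011 = 0b10101001.
P[2]: T = 0b01000101, S = E(K, T) = 0b10001100; 0b01000101 ⊕ 0b10001100 = 0b11001001.
P[3]: T = 0b01000110, S = E(K, T) = 0b10001101; 0b10111001 ⊕ 0b10001101 = 0b00110100.
P[4]: T = 0b01000111, S = E(K, T) = 0b10001110; 0b11111101 ⊕ 0b10001110 = 0b01110011.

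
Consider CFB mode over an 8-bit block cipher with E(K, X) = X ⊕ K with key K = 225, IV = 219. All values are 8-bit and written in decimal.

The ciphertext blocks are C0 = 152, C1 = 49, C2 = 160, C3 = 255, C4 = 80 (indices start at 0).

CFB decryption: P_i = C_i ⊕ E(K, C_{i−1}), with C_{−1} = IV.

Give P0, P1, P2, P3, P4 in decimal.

P0: E(K, 219) = 58; 152 ⊕ 58 = 162.
P1: E(K, 152) = 121; 49 ⊕ 121 = 72.
P2: E(K, 49) = 208; 160 ⊕ 208 = 112.
P3: E(K, 160) = 65; 255 ⊕ 65 = 190.
P4: E(K, 255) = 30; 80 ⊕ 30 = 78.

P0 = 162, P1 = 72, P2 = 112, P3 = 190, P4 = 78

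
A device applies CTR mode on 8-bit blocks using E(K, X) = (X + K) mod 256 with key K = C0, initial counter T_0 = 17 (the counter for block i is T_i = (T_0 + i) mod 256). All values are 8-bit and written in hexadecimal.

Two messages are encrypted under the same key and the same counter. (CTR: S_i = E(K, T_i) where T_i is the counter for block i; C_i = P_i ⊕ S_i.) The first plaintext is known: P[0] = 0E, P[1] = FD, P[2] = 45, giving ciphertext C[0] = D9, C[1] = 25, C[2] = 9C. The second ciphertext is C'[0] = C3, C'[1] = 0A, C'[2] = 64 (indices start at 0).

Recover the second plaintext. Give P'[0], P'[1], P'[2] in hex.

In CTR with a reused counter, both messages share the same keystream S_i, so C_i ⊕ C'_i = P_i ⊕ P'_i and thus P'_i = P_i ⊕ C_i ⊕ C'_i.
P'[0]: 0E ⊕ D9 ⊕ C3 = 14.
P'[1]: FD ⊕ 25 ⊕ 0A = D2.
P'[2]: 45 ⊕ 9C ⊕ 64 = BD.

P'[0] = 14, P'[1] = D2, P'[2] = BD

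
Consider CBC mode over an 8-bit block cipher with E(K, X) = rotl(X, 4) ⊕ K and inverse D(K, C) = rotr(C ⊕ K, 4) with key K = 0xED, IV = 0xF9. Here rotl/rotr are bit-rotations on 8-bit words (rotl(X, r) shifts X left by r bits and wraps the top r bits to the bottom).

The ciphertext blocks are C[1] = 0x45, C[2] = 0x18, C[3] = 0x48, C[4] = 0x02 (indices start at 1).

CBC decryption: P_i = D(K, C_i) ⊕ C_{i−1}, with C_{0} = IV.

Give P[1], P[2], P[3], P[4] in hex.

P[1] = 0x73, P[2] = 0x1A, P[3] = 0x42, P[4] = 0xB6

P[1]: D(K, 0x45) = 0x8A; 0x8A ⊕ 0xF9 = 0x73.
P[2]: D(K, 0x18) = 0x5F; 0x5F ⊕ 0x45 = 0x1A.
P[3]: D(K, 0x48) = 0x5A; 0x5A ⊕ 0x18 = 0x42.
P[4]: D(K, 0x02) = 0xFE; 0xFE ⊕ 0x48 = 0xB6.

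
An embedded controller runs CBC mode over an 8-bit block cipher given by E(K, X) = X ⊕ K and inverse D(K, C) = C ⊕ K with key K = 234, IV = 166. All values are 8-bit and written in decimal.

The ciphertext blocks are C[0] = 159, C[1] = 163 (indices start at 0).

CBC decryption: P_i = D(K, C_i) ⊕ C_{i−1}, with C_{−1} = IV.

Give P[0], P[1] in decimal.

P[0] = 211, P[1] = 214

P[0]: D(K, 159) = 117; 117 ⊕ 166 = 211.
P[1]: D(K, 163) = 73; 73 ⊕ 159 = 214.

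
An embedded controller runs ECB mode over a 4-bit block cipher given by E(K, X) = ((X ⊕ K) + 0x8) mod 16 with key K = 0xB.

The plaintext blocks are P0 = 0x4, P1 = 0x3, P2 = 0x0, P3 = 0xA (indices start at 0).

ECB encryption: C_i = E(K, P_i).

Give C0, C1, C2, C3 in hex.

C0 = 0x7, C1 = 0x0, C2 = 0x3, C3 = 0x9

C0: E(K, 0x4) = 0x7.
C1: E(K, 0x3) = 0x0.
C2: E(K, 0x0) = 0x3.
C3: E(K, 0xA) = 0x9.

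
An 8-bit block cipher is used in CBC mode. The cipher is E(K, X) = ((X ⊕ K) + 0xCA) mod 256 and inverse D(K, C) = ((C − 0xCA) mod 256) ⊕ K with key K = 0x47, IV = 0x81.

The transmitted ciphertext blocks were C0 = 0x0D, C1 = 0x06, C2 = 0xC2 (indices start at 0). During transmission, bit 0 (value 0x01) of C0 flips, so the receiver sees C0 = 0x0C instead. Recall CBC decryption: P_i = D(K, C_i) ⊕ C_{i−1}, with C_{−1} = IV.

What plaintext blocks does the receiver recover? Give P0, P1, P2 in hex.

P0 = 0x84, P1 = 0x77, P2 = 0xB9

Only C0 changed, to 0x0C. In CBC, a change in C_i garbles P_i and flips the same bit in P_{i+1}. Decrypting the received ciphertext:
P0: D(K, 0x0C) = 0x05; 0x05 ⊕ 0x81 = 0x84.
P1: D(K, 0x06) = 0x7B; 0x7B ⊕ 0x0C = 0x77.
P2: D(K, 0xC2) = 0xBF; 0xBF ⊕ 0x06 = 0xB9.
Blocks that differ from the original plaintext: P0, P1.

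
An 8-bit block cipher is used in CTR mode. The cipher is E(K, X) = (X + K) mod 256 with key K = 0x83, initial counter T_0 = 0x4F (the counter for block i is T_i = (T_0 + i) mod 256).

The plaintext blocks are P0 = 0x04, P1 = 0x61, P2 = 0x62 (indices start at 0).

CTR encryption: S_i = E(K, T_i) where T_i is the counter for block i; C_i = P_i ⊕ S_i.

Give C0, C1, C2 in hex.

C0 = 0xD6, C1 = 0xB2, C2 = 0xB6

C0: T = 0x4F, S = E(K, T) = 0xD2; 0x04 ⊕ 0xD2 = 0xD6.
C1: T = 0x50, S = E(K, T) = 0xD3; 0x61 ⊕ 0xD3 = 0xB2.
C2: T = 0x51, S = E(K, T) = 0xD4; 0x62 ⊕ 0xD4 = 0xB6.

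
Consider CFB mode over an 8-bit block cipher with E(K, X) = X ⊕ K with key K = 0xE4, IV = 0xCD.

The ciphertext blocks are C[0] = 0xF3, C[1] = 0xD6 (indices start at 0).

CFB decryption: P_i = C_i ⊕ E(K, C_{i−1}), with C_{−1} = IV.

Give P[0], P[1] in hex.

P[0] = 0xDA, P[1] = 0xC1

P[0]: E(K, 0xCD) = 0x29; 0xF3 ⊕ 0x29 = 0xDA.
P[1]: E(K, 0xF3) = 0x17; 0xD6 ⊕ 0x17 = 0xC1.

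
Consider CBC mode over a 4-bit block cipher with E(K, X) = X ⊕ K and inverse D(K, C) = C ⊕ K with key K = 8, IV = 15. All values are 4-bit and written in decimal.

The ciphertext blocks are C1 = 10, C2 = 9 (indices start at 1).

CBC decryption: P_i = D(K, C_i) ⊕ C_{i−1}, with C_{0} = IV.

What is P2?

P2: D(K, 9) = 1; 1 ⊕ 10 = 11.

P2 = 11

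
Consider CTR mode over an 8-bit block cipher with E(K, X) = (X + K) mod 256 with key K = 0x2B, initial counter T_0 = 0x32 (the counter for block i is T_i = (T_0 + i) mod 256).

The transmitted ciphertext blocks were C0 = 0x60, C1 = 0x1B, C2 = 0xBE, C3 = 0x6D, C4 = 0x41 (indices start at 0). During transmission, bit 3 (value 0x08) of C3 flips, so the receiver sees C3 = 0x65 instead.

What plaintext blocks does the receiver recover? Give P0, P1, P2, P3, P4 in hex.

CTR decryption: S_i = E(K, T_i) where T_i is the counter for block i; P_i = C_i ⊕ S_i.
Only C3 changed, to 0x65. In CTR, a change in C_i flips the same bit in P_i only; the keystream is unaffected. Decrypting the received ciphertext:
P0: T = 0x32, S = E(K, T) = 0x5D; 0x60 ⊕ 0x5D = 0x3D.
P1: T = 0x33, S = E(K, T) = 0x5E; 0x1B ⊕ 0x5E = 0x45.
P2: T = 0x34, S = E(K, T) = 0x5F; 0xBE ⊕ 0x5F = 0xE1.
P3: T = 0x35, S = E(K, T) = 0x60; 0x65 ⊕ 0x60 = 0x05.
P4: T = 0x36, S = E(K, T) = 0x61; 0x41 ⊕ 0x61 = 0x20.
Blocks that differ from the original plaintext: P3.

P0 = 0x3D, P1 = 0x45, P2 = 0xE1, P3 = 0x05, P4 = 0x20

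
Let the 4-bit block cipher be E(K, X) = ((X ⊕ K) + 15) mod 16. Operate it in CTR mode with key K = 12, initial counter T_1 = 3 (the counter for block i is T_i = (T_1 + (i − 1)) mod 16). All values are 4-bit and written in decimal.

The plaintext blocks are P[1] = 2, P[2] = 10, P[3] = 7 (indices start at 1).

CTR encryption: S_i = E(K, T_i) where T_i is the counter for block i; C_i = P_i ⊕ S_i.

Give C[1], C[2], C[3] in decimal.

C[1]: T = 3, S = E(K, T) = 14; 2 ⊕ 14 = 12.
C[2]: T = 4, S = E(K, T) = 7; 10 ⊕ 7 = 13.
C[3]: T = 5, S = E(K, T) = 8; 7 ⊕ 8 = 15.

C[1] = 12, C[2] = 13, C[3] = 15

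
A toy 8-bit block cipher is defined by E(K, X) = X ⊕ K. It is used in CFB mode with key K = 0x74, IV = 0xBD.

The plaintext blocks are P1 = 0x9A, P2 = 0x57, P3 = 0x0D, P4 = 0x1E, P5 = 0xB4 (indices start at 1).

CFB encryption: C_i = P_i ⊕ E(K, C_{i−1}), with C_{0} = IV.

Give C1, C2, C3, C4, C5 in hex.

C1 = 0x53, C2 = 0x70, C3 = 0x09, C4 = 0x63, C5 = 0xA3

C1: E(K, 0xBD) = 0xC9; 0x9A ⊕ 0xC9 = 0x53.
C2: E(K, 0x53) = 0x27; 0x57 ⊕ 0x27 = 0x70.
C3: E(K, 0x70) = 0x04; 0x0D ⊕ 0x04 = 0x09.
C4: E(K, 0x09) = 0x7D; 0x1E ⊕ 0x7D = 0x63.
C5: E(K, 0x63) = 0x17; 0xB4 ⊕ 0x17 = 0xA3.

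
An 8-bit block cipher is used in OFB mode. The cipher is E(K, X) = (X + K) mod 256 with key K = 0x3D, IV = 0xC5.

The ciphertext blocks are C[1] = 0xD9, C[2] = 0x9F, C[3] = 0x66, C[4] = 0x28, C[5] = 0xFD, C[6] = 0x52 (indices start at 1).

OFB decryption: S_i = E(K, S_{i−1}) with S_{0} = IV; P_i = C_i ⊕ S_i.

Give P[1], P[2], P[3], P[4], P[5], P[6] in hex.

P[1] = 0xDB, P[2] = 0xA0, P[3] = 0x1A, P[4] = 0x91, P[5] = 0x0B, P[6] = 0x61

P[1]: S = E(K, 0xC5) = 0x02; 0xD9 ⊕ 0x02 = 0xDB.
P[2]: S = E(K, 0x02) = 0x3F; 0x9F ⊕ 0x3F = 0xA0.
P[3]: S = E(K, 0x3F) = 0x7C; 0x66 ⊕ 0x7C = 0x1A.
P[4]: S = E(K, 0x7C) = 0xB9; 0x28 ⊕ 0xB9 = 0x91.
P[5]: S = E(K, 0xB9) = 0xF6; 0xFD ⊕ 0xF6 = 0x0B.
P[6]: S = E(K, 0xF6) = 0x33; 0x52 ⊕ 0x33 = 0x61.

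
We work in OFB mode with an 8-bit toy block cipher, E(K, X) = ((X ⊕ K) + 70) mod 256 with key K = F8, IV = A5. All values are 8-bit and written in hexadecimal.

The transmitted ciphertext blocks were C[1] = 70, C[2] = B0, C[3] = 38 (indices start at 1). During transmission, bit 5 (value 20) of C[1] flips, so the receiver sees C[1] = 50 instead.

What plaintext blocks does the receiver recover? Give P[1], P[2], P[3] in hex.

OFB decryption: S_i = E(K, S_{i−1}) with S_{0} = IV; P_i = C_i ⊕ S_i.
Only C[1] changed, to 50. In OFB, a change in C_i flips the same bit in P_i only; the keystream is unaffected. Decrypting the received ciphertext:
P[1]: S = E(K, A5) = CD; 50 ⊕ CD = 9D.
P[2]: S = E(K, CD) = A5; B0 ⊕ A5 = 15.
P[3]: S = E(K, A5) = CD; 38 ⊕ CD = F5.
Blocks that differ from the original plaintext: P[1].

P[1] = 9D, P[2] = 15, P[3] = F5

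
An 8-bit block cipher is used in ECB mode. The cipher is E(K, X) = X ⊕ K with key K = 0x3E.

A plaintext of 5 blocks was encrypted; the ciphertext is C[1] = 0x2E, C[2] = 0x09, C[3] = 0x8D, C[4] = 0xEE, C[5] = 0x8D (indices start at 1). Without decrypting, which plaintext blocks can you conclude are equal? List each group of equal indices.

ECB encrypts each block independently with the same key, so equal ciphertext blocks imply equal plaintext blocks.
C[3] = C[5] = 0x8D, so P[3] = P[5].

P[3] = P[5]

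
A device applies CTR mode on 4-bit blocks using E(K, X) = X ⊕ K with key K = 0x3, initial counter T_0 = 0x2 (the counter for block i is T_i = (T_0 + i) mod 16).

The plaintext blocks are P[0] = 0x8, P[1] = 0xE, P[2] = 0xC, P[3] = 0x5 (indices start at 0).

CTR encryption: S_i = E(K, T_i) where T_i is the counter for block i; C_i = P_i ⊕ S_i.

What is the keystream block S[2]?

0x7

C[0]: T = 0x2, S = E(K, T) = 0x1; 0x8 ⊕ 0x1 = 0x9.
C[1]: T = 0x3, S = E(K, T) = 0x0; 0xE ⊕ 0x0 = 0xE.
C[2]: T = 0x4, S = E(K, T) = 0x7; 0xC ⊕ 0x7 = 0xB.
So S[2] = 0x7.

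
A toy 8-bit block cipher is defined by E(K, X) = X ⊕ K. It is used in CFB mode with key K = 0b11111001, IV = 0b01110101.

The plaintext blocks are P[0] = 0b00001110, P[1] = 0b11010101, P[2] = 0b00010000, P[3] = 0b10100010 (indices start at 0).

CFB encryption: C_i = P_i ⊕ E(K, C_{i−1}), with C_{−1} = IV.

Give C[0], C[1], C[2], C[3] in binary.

C[0]: E(K, 0b01110101) = 0b10001100; 0b00001110 ⊕ 0b10001100 = 0b10000010.
C[1]: E(K, 0b10000010) = 0b01111011; 0b11010101 ⊕ 0b01111011 = 0b10101110.
C[2]: E(K, 0b10101110) = 0b01010111; 0b00010000 ⊕ 0b01010111 = 0b01000111.
C[3]: E(K, 0b01000111) = 0b10111110; 0b10100010 ⊕ 0b10111110 = 0b00011100.

C[0] = 0b10000010, C[1] = 0b10101110, C[2] = 0b01000111, C[3] = 0b00011100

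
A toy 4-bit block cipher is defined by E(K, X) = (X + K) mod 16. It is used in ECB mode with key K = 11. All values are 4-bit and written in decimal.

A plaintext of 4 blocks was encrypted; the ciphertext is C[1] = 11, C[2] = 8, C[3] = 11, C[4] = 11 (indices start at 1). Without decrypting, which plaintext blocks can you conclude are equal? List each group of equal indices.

ECB encrypts each block independently with the same key, so equal ciphertext blocks imply equal plaintext blocks.
C[1] = C[3] = C[4] = 11, so P[1] = P[3] = P[4].

P[1] = P[3] = P[4]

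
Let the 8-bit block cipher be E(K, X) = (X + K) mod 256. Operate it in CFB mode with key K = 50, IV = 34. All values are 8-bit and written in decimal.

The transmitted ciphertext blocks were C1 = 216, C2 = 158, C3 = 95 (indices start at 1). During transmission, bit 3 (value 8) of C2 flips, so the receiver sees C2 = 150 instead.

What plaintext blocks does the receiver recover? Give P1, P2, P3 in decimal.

P1 = 140, P2 = 156, P3 = 151

CFB decryption: P_i = C_i ⊕ E(K, C_{i−1}), with C_{0} = IV.
Only C2 changed, to 150. In CFB, a change in C_i flips the same bit in P_i and garbles P_{i+1}. Decrypting the received ciphertext:
P1: E(K, 34) = 84; 216 ⊕ 84 = 140.
P2: E(K, 216) = 10; 150 ⊕ 10 = 156.
P3: E(K, 150) = 200; 95 ⊕ 200 = 151.
Blocks that differ from the original plaintext: P2, P3.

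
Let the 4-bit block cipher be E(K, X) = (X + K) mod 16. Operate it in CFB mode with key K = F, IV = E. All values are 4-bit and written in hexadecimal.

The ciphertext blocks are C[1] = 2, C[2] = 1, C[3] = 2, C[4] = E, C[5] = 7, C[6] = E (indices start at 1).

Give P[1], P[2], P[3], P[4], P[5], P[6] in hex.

CFB decryption: P_i = C_i ⊕ E(K, C_{i−1}), with C_{0} = IV.
P[1]: E(K, E) = D; 2 ⊕ D = F.
P[2]: E(K, 2) = 1; 1 ⊕ 1 = 0.
P[3]: E(K, 1) = 0; 2 ⊕ 0 = 2.
P[4]: E(K, 2) = 1; E ⊕ 1 = F.
P[5]: E(K, E) = D; 7 ⊕ D = A.
P[6]: E(K, 7) = 6; E ⊕ 6 = 8.

P[1] = F, P[2] = 0, P[3] = 2, P[4] = F, P[5] = A, P[6] = 8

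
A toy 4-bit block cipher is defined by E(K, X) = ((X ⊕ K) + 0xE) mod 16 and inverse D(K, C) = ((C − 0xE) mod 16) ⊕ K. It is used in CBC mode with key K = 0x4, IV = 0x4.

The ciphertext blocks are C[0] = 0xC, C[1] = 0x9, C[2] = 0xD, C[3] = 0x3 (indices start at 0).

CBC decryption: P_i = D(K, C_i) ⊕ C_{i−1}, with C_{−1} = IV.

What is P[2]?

P[2] = 0x2

P[2]: D(K, 0xD) = 0xB; 0xB ⊕ 0x9 = 0x2.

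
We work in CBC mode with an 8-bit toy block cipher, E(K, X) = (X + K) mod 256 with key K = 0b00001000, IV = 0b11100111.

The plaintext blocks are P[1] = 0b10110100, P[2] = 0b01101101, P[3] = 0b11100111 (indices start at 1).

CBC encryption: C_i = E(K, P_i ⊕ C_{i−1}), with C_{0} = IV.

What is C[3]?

C[1]: P[1] ⊕ 0b11100111 = 0b01010011; E(K, 0b01010011) = 0b01011011.
C[2]: P[2] ⊕ 0b01011011 = 0b00110110; E(K, 0b00110110) = 0b00111110.
C[3]: P[3] ⊕ 0b00111110 = 0b11011001; E(K, 0b11011001) = 0b11100001.

C[3] = 0b11100001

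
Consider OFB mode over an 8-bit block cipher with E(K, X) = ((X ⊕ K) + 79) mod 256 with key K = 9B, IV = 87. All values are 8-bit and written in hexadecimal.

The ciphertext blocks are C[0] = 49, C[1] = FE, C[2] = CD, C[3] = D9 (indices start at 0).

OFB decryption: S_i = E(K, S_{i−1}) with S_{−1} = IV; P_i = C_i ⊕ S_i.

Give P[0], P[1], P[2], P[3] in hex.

P[0]: S = E(K, 87) = 95; 49 ⊕ 95 = DC.
P[1]: S = E(K, 95) = 87; FE ⊕ 87 = 79.
P[2]: S = E(K, 87) = 95; CD ⊕ 95 = 58.
P[3]: S = E(K, 95) = 87; D9 ⊕ 87 = 5E.

P[0] = DC, P[1] = 79, P[2] = 58, P[3] = 5E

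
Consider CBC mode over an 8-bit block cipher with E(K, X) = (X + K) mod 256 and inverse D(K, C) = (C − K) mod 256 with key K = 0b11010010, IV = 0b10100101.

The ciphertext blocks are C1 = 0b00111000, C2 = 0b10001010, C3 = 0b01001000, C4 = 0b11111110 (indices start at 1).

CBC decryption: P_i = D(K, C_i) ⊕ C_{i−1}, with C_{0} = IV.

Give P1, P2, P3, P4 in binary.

P1 = 0b11000011, P2 = 0b10000000, P3 = 0b11111100, P4 = 0b01100100

P1: D(K, 0b00111000) = 0b01100110; 0b01100110 ⊕ 0b10100101 = 0b11000011.
P2: D(K, 0b10001010) = 0b10111000; 0b10111000 ⊕ 0b00111000 = 0b10000000.
P3: D(K, 0b01001000) = 0b01110110; 0b01110110 ⊕ 0b10001010 = 0b11111100.
P4: D(K, 0b11111110) = 0b00101100; 0b00101100 ⊕ 0b01001000 = 0b01100100.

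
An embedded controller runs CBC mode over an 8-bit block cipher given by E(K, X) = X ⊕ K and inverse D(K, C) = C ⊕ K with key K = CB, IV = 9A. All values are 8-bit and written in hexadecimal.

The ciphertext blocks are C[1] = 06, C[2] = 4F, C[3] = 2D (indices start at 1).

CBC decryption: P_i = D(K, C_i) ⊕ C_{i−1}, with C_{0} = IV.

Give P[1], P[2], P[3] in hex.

P[1] = 57, P[2] = 82, P[3] = A9

P[1]: D(K, 06) = CD; CD ⊕ 9A = 57.
P[2]: D(K, 4F) = 84; 84 ⊕ 06 = 82.
P[3]: D(K, 2D) = E6; E6 ⊕ 4F = A9.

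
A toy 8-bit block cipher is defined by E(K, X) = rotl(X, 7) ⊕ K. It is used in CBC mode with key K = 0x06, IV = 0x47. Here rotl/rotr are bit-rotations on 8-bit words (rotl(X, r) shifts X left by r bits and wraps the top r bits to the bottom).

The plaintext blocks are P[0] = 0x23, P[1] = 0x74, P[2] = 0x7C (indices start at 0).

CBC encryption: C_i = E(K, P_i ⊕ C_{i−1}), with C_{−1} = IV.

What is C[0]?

C[0] = 0x34

C[0]: P[0] ⊕ 0x47 = 0x64; E(K, 0x64) = 0x34.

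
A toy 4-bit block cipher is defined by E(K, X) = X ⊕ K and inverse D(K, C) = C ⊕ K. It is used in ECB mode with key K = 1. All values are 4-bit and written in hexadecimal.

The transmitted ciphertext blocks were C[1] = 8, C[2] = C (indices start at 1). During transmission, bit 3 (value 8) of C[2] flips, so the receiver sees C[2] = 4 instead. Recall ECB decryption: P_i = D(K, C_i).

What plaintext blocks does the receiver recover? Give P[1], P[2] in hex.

P[1] = 9, P[2] = 5

Only C[2] changed, to 4. In ECB, a change in C_i affects only P_i. Decrypting the received ciphertext:
P[1]: D(K, 8) = 9.
P[2]: D(K, 4) = 5.
Blocks that differ from the original plaintext: P[2].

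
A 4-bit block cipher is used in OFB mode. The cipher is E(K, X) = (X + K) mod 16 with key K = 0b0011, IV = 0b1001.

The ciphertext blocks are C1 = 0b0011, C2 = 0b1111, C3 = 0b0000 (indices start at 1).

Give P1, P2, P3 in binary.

P1 = 0b1111, P2 = 0b0000, P3 = 0b0010

OFB decryption: S_i = E(K, S_{i−1}) with S_{0} = IV; P_i = C_i ⊕ S_i.
P1: S = E(K, 0b1001) = 0b1100; 0b0011 ⊕ 0b1100 = 0b1111.
P2: S = E(K, 0b1100) = 0b1111; 0b1111 ⊕ 0b1111 = 0b0000.
P3: S = E(K, 0b1111) = 0b0010; 0b0000 ⊕ 0b0010 = 0b0010.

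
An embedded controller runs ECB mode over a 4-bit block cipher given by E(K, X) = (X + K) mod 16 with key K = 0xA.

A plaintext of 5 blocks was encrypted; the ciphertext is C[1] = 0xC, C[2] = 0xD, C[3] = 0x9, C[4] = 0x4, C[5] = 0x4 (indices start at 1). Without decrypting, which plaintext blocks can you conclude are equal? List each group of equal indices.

ECB encrypts each block independently with the same key, so equal ciphertext blocks imply equal plaintext blocks.
C[4] = C[5] = 0x4, so P[4] = P[5].

P[4] = P[5]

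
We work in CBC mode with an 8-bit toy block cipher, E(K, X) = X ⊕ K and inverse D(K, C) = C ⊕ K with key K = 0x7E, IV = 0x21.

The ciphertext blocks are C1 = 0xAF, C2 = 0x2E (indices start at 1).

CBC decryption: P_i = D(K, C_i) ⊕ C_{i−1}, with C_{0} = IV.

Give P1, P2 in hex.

P1: D(K, 0xAF) = 0xD1; 0xD1 ⊕ 0x21 = 0xF0.
P2: D(K, 0x2E) = 0x50; 0x50 ⊕ 0xAF = 0xFF.

P1 = 0xF0, P2 = 0xFF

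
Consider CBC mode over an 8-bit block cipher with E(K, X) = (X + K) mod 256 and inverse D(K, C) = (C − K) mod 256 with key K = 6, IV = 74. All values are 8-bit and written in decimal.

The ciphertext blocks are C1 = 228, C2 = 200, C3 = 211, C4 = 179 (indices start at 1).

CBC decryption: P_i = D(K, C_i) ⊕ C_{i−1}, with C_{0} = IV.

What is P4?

P4: D(K, 179) = 173; 173 ⊕ 211 = 126.

P4 = 126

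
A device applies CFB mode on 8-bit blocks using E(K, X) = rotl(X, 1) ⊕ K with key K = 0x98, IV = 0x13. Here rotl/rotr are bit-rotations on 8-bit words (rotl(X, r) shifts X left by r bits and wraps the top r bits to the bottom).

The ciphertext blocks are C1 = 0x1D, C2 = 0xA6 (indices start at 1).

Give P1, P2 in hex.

P1 = 0xA3, P2 = 0x04

CFB decryption: P_i = C_i ⊕ E(K, C_{i−1}), with C_{0} = IV.
P1: E(K, 0x13) = 0xBE; 0x1D ⊕ 0xBE = 0xA3.
P2: E(K, 0x1D) = 0xA2; 0xA6 ⊕ 0xA2 = 0x04.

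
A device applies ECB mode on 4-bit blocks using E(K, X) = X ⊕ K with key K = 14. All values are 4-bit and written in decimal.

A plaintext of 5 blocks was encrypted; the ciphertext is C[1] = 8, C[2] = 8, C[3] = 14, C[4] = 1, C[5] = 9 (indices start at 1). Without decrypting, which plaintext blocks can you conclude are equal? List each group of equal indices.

P[1] = P[2]

ECB encrypts each block independently with the same key, so equal ciphertext blocks imply equal plaintext blocks.
C[1] = C[2] = 8, so P[1] = P[2].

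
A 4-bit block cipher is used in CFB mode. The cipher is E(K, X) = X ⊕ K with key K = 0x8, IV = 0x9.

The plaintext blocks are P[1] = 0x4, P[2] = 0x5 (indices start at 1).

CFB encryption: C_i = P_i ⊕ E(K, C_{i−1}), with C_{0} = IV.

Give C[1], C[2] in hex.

C[1] = 0x5, C[2] = 0x8

C[1]: E(K, 0x9) = 0x1; 0x4 ⊕ 0x1 = 0x5.
C[2]: E(K, 0x5) = 0xD; 0x5 ⊕ 0xD = 0x8.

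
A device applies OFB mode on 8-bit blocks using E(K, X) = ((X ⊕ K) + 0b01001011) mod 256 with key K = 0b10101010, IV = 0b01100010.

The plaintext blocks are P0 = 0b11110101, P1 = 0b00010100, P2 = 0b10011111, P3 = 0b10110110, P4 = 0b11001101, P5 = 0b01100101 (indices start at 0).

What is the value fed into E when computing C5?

0b01111111

OFB encryption: S_i = E(K, S_{i−1}) with S_{−1} = IV; C_i = P_i ⊕ S_i.
C0: S = E(K, 0b01100010) = 0b00010011; 0b11110101 ⊕ 0b00010011 = 0b11100110.
C1: S = E(K, 0b00010011) = 0b00000100; 0b00010100 ⊕ 0b00000100 = 0b00010000.
C2: S = E(K, 0b00000100) = 0b11111001; 0b10011111 ⊕ 0b11111001 = 0b01100110.
C3: S = E(K, 0b11111001) = 0b10011110; 0b10110110 ⊕ 0b10011110 = 0b00101000.
C4: S = E(K, 0b10011110) = 0b01111111; 0b11001101 ⊕ 0b01111111 = 0b10110010.
C5: S = E(K, 0b01111111) = 0b00100000; 0b01100101 ⊕ 0b00100000 = 0b01000101.
So the input to E for block 5 is 0b01111111.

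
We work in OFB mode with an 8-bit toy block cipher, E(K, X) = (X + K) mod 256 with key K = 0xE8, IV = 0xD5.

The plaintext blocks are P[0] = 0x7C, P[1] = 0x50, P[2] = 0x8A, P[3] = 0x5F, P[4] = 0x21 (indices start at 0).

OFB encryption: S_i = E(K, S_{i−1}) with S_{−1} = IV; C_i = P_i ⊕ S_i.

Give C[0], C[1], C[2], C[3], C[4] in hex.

C[0] = 0xC1, C[1] = 0xF5, C[2] = 0x07, C[3] = 0x2A, C[4] = 0x7C

C[0]: S = E(K, 0xD5) = 0xBD; 0x7C ⊕ 0xBD = 0xC1.
C[1]: S = E(K, 0xBD) = 0xA5; 0x50 ⊕ 0xA5 = 0xF5.
C[2]: S = E(K, 0xA5) = 0x8D; 0x8A ⊕ 0x8D = 0x07.
C[3]: S = E(K, 0x8D) = 0x75; 0x5F ⊕ 0x75 = 0x2A.
C[4]: S = E(K, 0x75) = 0x5D; 0x21 ⊕ 0x5D = 0x7C.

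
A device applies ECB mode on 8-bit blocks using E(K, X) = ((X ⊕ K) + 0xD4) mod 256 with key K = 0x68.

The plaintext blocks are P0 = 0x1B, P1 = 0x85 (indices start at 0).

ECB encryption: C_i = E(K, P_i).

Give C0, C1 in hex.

C0: E(K, 0x1B) = 0x47.
C1: E(K, 0x85) = 0xC1.

C0 = 0x47, C1 = 0xC1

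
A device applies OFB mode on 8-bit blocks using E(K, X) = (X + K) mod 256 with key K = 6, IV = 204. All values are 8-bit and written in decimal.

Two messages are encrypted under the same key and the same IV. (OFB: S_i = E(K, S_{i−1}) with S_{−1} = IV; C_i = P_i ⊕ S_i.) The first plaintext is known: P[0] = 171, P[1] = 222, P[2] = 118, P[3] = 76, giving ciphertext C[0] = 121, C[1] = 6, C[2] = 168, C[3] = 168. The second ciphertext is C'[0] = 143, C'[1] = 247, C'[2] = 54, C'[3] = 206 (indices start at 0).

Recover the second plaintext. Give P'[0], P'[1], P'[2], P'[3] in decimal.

In OFB with a reused IV, both messages share the same keystream S_i, so C_i ⊕ C'_i = P_i ⊕ P'_i and thus P'_i = P_i ⊕ C_i ⊕ C'_i.
P'[0]: 171 ⊕ 121 ⊕ 143 = 93.
P'[1]: 222 ⊕ 6 ⊕ 247 = 47.
P'[2]: 118 ⊕ 168 ⊕ 54 = 232.
P'[3]: 76 ⊕ 168 ⊕ 206 = 42.

P'[0] = 93, P'[1] = 47, P'[2] = 232, P'[3] = 42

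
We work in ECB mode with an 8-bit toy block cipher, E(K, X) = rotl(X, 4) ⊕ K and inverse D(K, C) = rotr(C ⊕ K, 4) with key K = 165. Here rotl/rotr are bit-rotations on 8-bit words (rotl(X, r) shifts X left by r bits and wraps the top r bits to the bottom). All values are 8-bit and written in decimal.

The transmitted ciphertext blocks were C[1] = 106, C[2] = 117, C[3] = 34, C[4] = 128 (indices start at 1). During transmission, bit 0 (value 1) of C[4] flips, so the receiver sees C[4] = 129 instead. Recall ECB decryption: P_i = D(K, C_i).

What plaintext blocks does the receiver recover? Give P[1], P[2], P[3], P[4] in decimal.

P[1] = 252, P[2] = 13, P[3] = 120, P[4] = 66

Only C[4] changed, to 129. In ECB, a change in C_i affects only P_i. Decrypting the received ciphertext:
P[1]: D(K, 106) = 252.
P[2]: D(K, 117) = 13.
P[3]: D(K, 34) = 120.
P[4]: D(K, 129) = 66.
Blocks that differ from the original plaintext: P[4].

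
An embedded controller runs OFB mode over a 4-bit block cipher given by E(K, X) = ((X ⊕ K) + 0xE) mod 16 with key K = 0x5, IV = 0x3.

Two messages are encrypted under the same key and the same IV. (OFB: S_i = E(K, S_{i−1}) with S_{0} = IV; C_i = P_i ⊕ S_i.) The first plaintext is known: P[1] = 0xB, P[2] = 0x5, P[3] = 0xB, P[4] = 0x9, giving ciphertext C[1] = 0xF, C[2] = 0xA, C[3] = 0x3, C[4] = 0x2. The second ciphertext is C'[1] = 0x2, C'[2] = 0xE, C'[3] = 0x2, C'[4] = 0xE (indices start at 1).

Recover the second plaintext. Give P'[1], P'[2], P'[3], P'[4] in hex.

In OFB with a reused IV, both messages share the same keystream S_i, so C_i ⊕ C'_i = P_i ⊕ P'_i and thus P'_i = P_i ⊕ C_i ⊕ C'_i.
P'[1]: 0xB ⊕ 0xF ⊕ 0x2 = 0x6.
P'[2]: 0x5 ⊕ 0xA ⊕ 0xE = 0x1.
P'[3]: 0xB ⊕ 0x3 ⊕ 0x2 = 0xA.
P'[4]: 0x9 ⊕ 0x2 ⊕ 0xE = 0x5.

P'[1] = 0x6, P'[2] = 0x1, P'[3] = 0xA, P'[4] = 0x5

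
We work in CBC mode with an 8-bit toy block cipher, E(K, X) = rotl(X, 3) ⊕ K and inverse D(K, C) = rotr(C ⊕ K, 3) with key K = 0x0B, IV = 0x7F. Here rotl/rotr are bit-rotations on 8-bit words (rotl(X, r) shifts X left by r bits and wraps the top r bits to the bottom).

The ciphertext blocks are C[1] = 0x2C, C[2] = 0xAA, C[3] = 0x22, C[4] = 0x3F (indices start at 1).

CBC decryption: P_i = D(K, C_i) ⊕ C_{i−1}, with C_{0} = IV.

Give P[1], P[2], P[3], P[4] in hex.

P[1] = 0x9B, P[2] = 0x18, P[3] = 0x8F, P[4] = 0xA4

P[1]: D(K, 0x2C) = 0xE4; 0xE4 ⊕ 0x7F = 0x9B.
P[2]: D(K, 0xAA) = 0x34; 0x34 ⊕ 0x2C = 0x18.
P[3]: D(K, 0x22) = 0x25; 0x25 ⊕ 0xAA = 0x8F.
P[4]: D(K, 0x3F) = 0x86; 0x86 ⊕ 0x22 = 0xA4.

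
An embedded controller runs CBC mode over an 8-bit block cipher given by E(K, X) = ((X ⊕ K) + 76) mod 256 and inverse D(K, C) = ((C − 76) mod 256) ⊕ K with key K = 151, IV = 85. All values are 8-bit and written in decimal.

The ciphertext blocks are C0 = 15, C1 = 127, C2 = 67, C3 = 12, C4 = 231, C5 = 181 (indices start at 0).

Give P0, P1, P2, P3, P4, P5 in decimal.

CBC decryption: P_i = D(K, C_i) ⊕ C_{i−1}, with C_{−1} = IV.
P0: D(K, 15) = 84; 84 ⊕ 85 = 1.
P1: D(K, 127) = 164; 164 ⊕ 15 = 171.
P2: D(K, 67) = 96; 96 ⊕ 127 = 31.
P3: D(K, 12) = 87; 87 ⊕ 67 = 20.
P4: D(K, 231) = 12; 12 ⊕ 12 = 0.
P5: D(K, 181) = 254; 254 ⊕ 231 = 25.

P0 = 1, P1 = 171, P2 = 31, P3 = 20, P4 = 0, P5 = 25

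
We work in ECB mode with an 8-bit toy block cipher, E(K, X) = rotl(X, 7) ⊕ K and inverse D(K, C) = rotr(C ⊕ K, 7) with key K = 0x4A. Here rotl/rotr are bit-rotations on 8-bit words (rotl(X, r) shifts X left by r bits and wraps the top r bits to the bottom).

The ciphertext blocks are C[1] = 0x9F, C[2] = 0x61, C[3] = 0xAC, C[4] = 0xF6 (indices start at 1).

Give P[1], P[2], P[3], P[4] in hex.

ECB decryption: P_i = D(K, C_i).
P[1]: D(K, 0x9F) = 0xAB.
P[2]: D(K, 0x61) = 0x56.
P[3]: D(K, 0xAC) = 0xCD.
P[4]: D(K, 0xF6) = 0x79.

P[1] = 0xAB, P[2] = 0x56, P[3] = 0xCD, P[4] = 0x79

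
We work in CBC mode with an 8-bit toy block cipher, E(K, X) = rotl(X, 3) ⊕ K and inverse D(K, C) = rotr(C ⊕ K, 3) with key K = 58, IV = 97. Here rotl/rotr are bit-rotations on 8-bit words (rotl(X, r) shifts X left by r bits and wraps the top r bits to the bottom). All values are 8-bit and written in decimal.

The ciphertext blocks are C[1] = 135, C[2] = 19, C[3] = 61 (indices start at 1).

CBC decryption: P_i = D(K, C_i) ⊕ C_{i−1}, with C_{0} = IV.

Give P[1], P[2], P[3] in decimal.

P[1]: D(K, 135) = 183; 183 ⊕ 97 = 214.
P[2]: D(K, 19) = 37; 37 ⊕ 135 = 162.
P[3]: D(K, 61) = 224; 224 ⊕ 19 = 243.

P[1] = 214, P[2] = 162, P[3] = 243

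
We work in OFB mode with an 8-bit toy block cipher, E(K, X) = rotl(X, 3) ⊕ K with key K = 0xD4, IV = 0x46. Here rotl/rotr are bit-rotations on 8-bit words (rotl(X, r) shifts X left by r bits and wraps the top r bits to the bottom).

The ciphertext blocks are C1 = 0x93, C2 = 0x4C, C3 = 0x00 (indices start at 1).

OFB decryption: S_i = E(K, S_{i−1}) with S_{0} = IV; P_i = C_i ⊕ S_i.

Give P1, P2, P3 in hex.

P1 = 0x75, P2 = 0xAF, P3 = 0xCB

P1: S = E(K, 0x46) = 0xE6; 0x93 ⊕ 0xE6 = 0x75.
P2: S = E(K, 0xE6) = 0xE3; 0x4C ⊕ 0xE3 = 0xAF.
P3: S = E(K, 0xE3) = 0xCB; 0x00 ⊕ 0xCB = 0xCB.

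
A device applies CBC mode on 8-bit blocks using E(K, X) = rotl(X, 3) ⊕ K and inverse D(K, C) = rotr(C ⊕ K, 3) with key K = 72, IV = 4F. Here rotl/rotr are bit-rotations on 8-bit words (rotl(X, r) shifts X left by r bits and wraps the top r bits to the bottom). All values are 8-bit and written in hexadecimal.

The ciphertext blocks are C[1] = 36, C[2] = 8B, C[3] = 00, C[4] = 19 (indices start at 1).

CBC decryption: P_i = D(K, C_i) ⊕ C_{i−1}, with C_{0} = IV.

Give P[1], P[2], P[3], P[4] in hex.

P[1]: D(K, 36) = 88; 88 ⊕ 4F = C7.
P[2]: D(K, 8B) = 3F; 3F ⊕ 36 = 09.
P[3]: D(K, 00) = 4E; 4E ⊕ 8B = C5.
P[4]: D(K, 19) = 6D; 6D ⊕ 00 = 6D.

P[1] = C7, P[2] = 09, P[3] = C5, P[4] = 6D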